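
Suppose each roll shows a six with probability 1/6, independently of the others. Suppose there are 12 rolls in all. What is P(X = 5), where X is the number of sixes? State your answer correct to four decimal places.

0.0284

X ~ Binomial(n=12, p=0.166667).
P(X=5) = C(12,5) · p^5 · (1−p)^7
= 792 · 0.0001286 · 0.27908 = 0.028425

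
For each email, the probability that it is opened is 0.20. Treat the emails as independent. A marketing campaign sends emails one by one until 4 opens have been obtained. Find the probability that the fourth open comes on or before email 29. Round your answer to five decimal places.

0.85962

Finishing within 29 emails ⇔ at least 4 successes in the first 29. With X ~ Binomial(29, 0.20), P(Y ≤ 29) = 1 − P(X ≤ 3).
  k=0: C(29,0)·0.20^0·0.80^29 = 0.0015474
  k=1: C(29,1)·0.20^1·0.80^28 = 0.0112188
  k=2: C(29,2)·0.20^2·0.80^27 = 0.0392659
  k=3: C(29,3)·0.20^3·0.80^26 = 0.0883483
1 − 0.1403805 = 0.8596195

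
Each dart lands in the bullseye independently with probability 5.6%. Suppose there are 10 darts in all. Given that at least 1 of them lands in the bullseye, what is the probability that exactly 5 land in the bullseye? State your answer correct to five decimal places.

X ~ Binomial(10, 0.056). Want P(X=5 | X≥1) = P(X=5) / P(X≥1).
P(X=5) = C(10,5)·0.056^5·0.944^5 = 0.0001040
P(X≥1) = 1 − 0.5619788 = 0.4380212
Ratio = 0.0001040 / 0.4380212 = 0.0002375

0.00024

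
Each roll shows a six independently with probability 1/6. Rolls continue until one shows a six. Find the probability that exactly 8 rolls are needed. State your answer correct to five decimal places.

0.04651

Geometric (trials to first success), p = 0.166667.
P(Y = 8) = (1−p)^7 · p = 0.27908 · 0.166667 = 0.0465136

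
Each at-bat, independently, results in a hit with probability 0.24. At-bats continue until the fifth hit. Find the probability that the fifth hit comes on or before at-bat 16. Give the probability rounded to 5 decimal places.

0.33407

Finishing within 16 at-bats ⇔ at least 5 successes in the first 16. With X ~ Binomial(16, 0.24), P(Y ≤ 16) = 1 − P(X ≤ 4).
  k=0: C(16,0)·0.24^0·0.76^16 = 0.0123885
  k=1: C(16,1)·0.24^1·0.76^15 = 0.0625943
  k=2: C(16,2)·0.24^2·0.76^14 = 0.1482498
  k=3: C(16,3)·0.24^3·0.76^13 = 0.2184733
  k=4: C(16,4)·0.24^4·0.76^12 = 0.2242226
1 − 0.6659286 = 0.3340714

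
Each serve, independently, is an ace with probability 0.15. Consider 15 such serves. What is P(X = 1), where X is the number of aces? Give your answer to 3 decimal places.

X ~ Binomial(n=15, p=0.15).
P(X=1) = C(15,1) · p^1 · (1−p)^14
= 15 · 0.15 · 0.10277 = 0.23123

0.231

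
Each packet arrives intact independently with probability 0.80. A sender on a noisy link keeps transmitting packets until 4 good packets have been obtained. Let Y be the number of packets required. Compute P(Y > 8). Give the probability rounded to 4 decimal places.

Needing more than 8 packets ⇔ fewer than 4 successes in the first 8. With X ~ Binomial(8, 0.80), P(Y > 8) = P(X ≤ 3).
  k=0: C(8,0)·0.80^0·0.20^8 = 0.000003
  k=1: C(8,1)·0.80^1·0.20^7 = 0.000082
  k=2: C(8,2)·0.80^2·0.20^6 = 0.001147
  k=3: C(8,3)·0.80^3·0.20^5 = 0.009175
P(X ≤ 3) = 0.010406

0.0104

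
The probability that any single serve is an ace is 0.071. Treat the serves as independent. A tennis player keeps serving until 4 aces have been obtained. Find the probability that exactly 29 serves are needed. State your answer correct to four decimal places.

0.0132

Y = trial on which the fourth success occurs; negative binomial, r=4, p=0.071.
P(Y=29) = C(28,3) · p^4 · (1−p)^25
= 3276 · 2.5412e-05 · 0.15863 = 0.013206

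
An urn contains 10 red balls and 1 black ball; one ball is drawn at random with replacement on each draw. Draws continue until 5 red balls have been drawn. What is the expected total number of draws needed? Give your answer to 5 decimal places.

Y = total draws until the fifth success; negative binomial with r=5, p=0.909091.
E[Y] = r / p = 5 / 0.909091 = 5.5000000

5.50000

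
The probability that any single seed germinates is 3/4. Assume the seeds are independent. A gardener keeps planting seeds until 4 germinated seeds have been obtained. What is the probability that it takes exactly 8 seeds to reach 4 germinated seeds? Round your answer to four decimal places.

0.0433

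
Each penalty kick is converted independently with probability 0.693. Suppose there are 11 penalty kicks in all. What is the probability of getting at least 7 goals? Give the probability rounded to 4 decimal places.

X ~ Binomial(11, 0.693); P(X ≥ 7) = Σ C(11,k) p^k (1−p)^(11−k) over k:
  k=7: C(11,7)·0.693^7·0.307^4 = 0.225009
  k=8: C(11,8)·0.693^8·0.307^3 = 0.253960
  k=9: C(11,9)·0.693^9·0.307^2 = 0.191090
  k=10: C(11,10)·0.693^10·0.307^1 = 0.086271
  k=11: C(11,11)·0.693^11·0.307^0 = 0.017704
Total = 0.774034

0.7740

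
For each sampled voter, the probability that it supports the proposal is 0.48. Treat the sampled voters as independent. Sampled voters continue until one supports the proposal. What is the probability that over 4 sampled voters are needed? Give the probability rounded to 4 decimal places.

0.0731

Y = number of sampled voters to the first success; geometric, p = 0.48.
P(Y > 4) = P(first 4 all fail) = (1−p)^4 = 0.073116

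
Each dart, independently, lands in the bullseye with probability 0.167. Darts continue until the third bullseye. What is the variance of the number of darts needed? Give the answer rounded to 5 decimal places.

Y = total darts until the third success; negative binomial with r=3, p=0.167.
Var(Y) = r(1−p)/p² = 3·0.833 / 0.167² = 89.6052207

89.60522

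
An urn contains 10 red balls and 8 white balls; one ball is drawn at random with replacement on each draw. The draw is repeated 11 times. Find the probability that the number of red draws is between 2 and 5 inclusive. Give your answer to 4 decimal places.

0.3507

X ~ Binomial(11, 0.555556); P(2 ≤ X ≤ 5) = Σ C(11,k) p^k (1−p)^(11−k) over k:
  k=2: C(11,2)·0.555556^2·0.444444^9 = 0.011486
  k=3: C(11,3)·0.555556^3·0.444444^8 = 0.043073
  k=4: C(11,4)·0.555556^4·0.444444^7 = 0.107683
  k=5: C(11,5)·0.555556^5·0.444444^6 = 0.188445
Total = 0.350687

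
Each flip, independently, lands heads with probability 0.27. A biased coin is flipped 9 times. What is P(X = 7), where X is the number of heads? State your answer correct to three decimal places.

0.002

X ~ Binomial(n=9, p=0.27).
P(X=7) = C(9,7) · p^7 · (1−p)^2
= 36 · 0.0001046 · 0.5329 = 0.00201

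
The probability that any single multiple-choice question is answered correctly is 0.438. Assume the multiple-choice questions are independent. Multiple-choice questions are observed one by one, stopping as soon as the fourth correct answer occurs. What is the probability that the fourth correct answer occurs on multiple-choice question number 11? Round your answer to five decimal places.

Y = trial on which the fourth success occurs; negative binomial, r=4, p=0.438.
P(Y=11) = C(10,3) · p^4 · (1−p)^7
= 120 · 0.036804 · 0.017707 = 0.0782045

0.07820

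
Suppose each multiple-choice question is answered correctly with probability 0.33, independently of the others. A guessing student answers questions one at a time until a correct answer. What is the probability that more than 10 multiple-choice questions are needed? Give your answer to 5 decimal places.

0.01823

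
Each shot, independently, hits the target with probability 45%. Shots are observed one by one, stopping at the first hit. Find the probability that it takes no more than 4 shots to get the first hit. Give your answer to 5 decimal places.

0.90849

Y = number of shots to the first success; geometric, p = 0.45.
P(Y ≤ 4) = 1 − (1−p)^4 = 1 − 0.0915062 = 0.9084937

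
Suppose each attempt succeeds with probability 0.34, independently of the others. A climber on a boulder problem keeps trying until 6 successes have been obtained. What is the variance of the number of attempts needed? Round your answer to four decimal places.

Y = total attempts until the sixth success; negative binomial with r=6, p=0.34.
Var(Y) = r(1−p)/p² = 6·0.66 / 0.34² = 34.256055

34.2561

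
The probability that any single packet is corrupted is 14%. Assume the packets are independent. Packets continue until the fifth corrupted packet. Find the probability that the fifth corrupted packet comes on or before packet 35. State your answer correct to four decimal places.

0.5540

Finishing within 35 packets ⇔ at least 5 successes in the first 35. With X ~ Binomial(35, 0.14), P(Y ≤ 35) = 1 − P(X ≤ 4).
  k=0: C(35,0)·0.14^0·0.86^35 = 0.005099
  k=1: C(35,1)·0.14^1·0.86^34 = 0.029050
  k=2: C(35,2)·0.14^2·0.86^33 = 0.080394
  k=3: C(35,3)·0.14^3·0.86^32 = 0.143961
  k=4: C(35,4)·0.14^4·0.86^31 = 0.187484
1 − 0.445987 = 0.554013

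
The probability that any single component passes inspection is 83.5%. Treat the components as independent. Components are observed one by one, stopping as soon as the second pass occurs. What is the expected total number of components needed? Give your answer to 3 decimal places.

Y = total components until the second success; negative binomial with r=2, p=0.835.
E[Y] = r / p = 2 / 0.835 = 2.39521

2.395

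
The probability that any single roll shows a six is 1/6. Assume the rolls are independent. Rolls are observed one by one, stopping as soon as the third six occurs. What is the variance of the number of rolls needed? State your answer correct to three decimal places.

90.000

Y = total rolls until the third success; negative binomial with r=3, p=0.166667.
Var(Y) = r(1−p)/p² = 3·0.833333 / 0.166667² = 90.00000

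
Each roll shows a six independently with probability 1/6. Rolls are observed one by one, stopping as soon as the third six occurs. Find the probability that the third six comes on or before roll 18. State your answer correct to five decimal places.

0.59735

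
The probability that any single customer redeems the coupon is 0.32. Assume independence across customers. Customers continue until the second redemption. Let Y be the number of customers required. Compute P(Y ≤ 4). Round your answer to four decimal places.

Finishing within 4 customers ⇔ at least 2 successes in the first 4. With X ~ Binomial(4, 0.32), P(Y ≤ 4) = 1 − P(X ≤ 1).
  k=0: C(4,0)·0.32^0·0.68^4 = 0.213814
  k=1: C(4,1)·0.32^1·0.68^3 = 0.402473
1 − 0.616287 = 0.383713

0.3837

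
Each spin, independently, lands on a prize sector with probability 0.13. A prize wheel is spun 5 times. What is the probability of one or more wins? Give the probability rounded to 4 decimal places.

0.5016

P(at least one) = 1 − P(none) = 1 − (1 − 0.13)^5
= 1 − 0.498421 = 0.501579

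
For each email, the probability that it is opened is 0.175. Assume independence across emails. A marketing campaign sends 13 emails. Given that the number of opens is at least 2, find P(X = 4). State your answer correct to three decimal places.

0.172

X ~ Binomial(13, 0.175). Want P(X=4 | X≥2) = P(X=4) / P(X≥2).
P(X=4) = C(13,4)·0.175^4·0.825^9 = 0.11873
P(X≥2) = 1 − 0.08202 − 0.22617 = 0.69182
Ratio = 0.11873 / 0.69182 = 0.17161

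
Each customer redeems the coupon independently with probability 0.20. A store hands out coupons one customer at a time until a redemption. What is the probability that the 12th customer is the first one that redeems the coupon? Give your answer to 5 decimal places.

0.01718

Geometric (trials to first success), p = 0.20.
P(Y = 12) = (1−p)^11 · p = 0.085899 · 0.20 = 0.0171799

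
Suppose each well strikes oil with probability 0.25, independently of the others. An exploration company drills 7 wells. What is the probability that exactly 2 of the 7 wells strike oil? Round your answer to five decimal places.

0.31146

X ~ Binomial(n=7, p=0.25).
P(X=2) = C(7,2) · p^2 · (1−p)^5
= 21 · 0.0625 · 0.2373 = 0.3114624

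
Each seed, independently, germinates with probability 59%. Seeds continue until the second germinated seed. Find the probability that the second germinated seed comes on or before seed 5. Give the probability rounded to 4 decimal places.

Finishing within 5 seeds ⇔ at least 2 successes in the first 5. With X ~ Binomial(5, 0.59), P(Y ≤ 5) = 1 − P(X ≤ 1).
  k=0: C(5,0)·0.59^0·0.41^5 = 0.011586
  k=1: C(5,1)·0.59^1·0.41^4 = 0.083360
1 − 0.094946 = 0.905054

0.9051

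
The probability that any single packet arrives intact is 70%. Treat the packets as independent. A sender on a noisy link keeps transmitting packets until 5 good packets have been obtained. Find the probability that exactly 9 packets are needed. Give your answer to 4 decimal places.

Y = trial on which the fifth success occurs; negative binomial, r=5, p=0.70.
P(Y=9) = C(8,4) · p^5 · (1−p)^4
= 70 · 0.16807 · 0.0081 = 0.095296

0.0953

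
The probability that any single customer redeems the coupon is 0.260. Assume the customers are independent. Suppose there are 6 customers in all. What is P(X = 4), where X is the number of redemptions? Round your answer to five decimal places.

0.03754

X ~ Binomial(n=6, p=0.26).
P(X=4) = C(6,4) · p^4 · (1−p)^2
= 15 · 0.0045698 · 0.5476 = 0.0375360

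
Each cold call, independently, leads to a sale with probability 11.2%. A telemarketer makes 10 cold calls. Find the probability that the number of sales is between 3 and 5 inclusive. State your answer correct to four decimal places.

X ~ Binomial(10, 0.112); P(3 ≤ X ≤ 5) = Σ C(10,k) p^k (1−p)^(10−k) over k:
  k=3: C(10,3)·0.112^3·0.888^7 = 0.073405
  k=4: C(10,4)·0.112^4·0.888^6 = 0.016202
  k=5: C(10,5)·0.112^5·0.888^5 = 0.002452
Total = 0.092059

0.0921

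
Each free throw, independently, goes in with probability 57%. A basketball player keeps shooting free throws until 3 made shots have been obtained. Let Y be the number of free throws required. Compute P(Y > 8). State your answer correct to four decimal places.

Needing more than 8 free throws ⇔ fewer than 3 successes in the first 8. With X ~ Binomial(8, 0.57), P(Y > 8) = P(X ≤ 2).
  k=0: C(8,0)·0.57^0·0.43^8 = 0.001169
  k=1: C(8,1)·0.57^1·0.43^7 = 0.012395
  k=2: C(8,2)·0.57^2·0.43^6 = 0.057507
P(X ≤ 2) = 0.071070

0.0711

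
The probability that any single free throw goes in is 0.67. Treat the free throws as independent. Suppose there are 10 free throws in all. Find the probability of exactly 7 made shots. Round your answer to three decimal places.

0.261

X ~ Binomial(n=10, p=0.67).
P(X=7) = C(10,7) · p^7 · (1−p)^3
= 120 · 0.060607 · 0.035937 = 0.26136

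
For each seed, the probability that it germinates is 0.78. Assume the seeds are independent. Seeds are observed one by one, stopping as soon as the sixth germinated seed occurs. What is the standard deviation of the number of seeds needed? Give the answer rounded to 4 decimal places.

Y = total seeds until the sixth success; negative binomial with r=6, p=0.78.
SD(Y) = √[r(1−p)/p²] = √(2.169625) = 1.472965

1.4730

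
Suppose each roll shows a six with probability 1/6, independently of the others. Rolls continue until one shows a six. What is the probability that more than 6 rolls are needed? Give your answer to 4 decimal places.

Y = number of rolls to the first success; geometric, p = 0.166667.
P(Y > 6) = P(first 6 all fail) = (1−p)^6 = 0.334898

0.3349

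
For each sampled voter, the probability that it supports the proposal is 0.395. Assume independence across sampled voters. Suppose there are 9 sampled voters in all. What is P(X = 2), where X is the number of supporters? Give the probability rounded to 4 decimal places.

X ~ Binomial(n=9, p=0.395).
P(X=2) = C(9,2) · p^2 · (1−p)^7
= 36 · 0.15602 · 0.029668 = 0.166642

0.1666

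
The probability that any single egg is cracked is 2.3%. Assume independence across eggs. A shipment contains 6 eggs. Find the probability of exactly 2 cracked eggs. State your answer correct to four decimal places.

0.0072

X ~ Binomial(n=6, p=0.023).
P(X=2) = C(6,2) · p^2 · (1−p)^4
= 15 · 0.000529 · 0.91113 = 0.007230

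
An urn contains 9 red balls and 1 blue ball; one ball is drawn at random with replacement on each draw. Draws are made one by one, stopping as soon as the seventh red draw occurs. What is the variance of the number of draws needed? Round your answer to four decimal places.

0.8642

Y = total draws until the seventh success; negative binomial with r=7, p=0.90.
Var(Y) = r(1−p)/p² = 7·0.10 / 0.90² = 0.864198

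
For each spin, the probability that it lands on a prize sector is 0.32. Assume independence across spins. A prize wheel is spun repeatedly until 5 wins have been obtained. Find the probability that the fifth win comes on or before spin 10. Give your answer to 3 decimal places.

0.187

Finishing within 10 spins ⇔ at least 5 successes in the first 10. With X ~ Binomial(10, 0.32), P(Y ≤ 10) = 1 − P(X ≤ 4).
  k=0: C(10,0)·0.32^0·0.68^10 = 0.02114
  k=1: C(10,1)·0.32^1·0.68^9 = 0.09948
  k=2: C(10,2)·0.32^2·0.68^8 = 0.21066
  k=3: C(10,3)·0.32^3·0.68^7 = 0.26436
  k=4: C(10,4)·0.32^4·0.68^6 = 0.21771
1 − 0.81334 = 0.18666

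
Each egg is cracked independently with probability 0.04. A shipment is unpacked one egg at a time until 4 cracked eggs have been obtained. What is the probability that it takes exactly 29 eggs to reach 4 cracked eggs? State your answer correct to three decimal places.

0.003

Y = trial on which the fourth success occurs; negative binomial, r=4, p=0.04.
P(Y=29) = C(28,3) · p^4 · (1−p)^25
= 3276 · 2.56e-06 · 0.3604 = 0.00302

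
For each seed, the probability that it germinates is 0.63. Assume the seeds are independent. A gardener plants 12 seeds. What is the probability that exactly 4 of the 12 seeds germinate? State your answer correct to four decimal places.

0.0274

X ~ Binomial(n=12, p=0.63).
P(X=4) = C(12,4) · p^4 · (1−p)^8
= 495 · 0.15753 · 0.00035125 = 0.027389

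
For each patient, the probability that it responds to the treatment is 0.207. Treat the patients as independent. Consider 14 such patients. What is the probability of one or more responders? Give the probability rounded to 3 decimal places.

0.961

P(at least one) = 1 − P(none) = 1 − (1 − 0.207)^14
= 1 − 0.03889 = 0.96111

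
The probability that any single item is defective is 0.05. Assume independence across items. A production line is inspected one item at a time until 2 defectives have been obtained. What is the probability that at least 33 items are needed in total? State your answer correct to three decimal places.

Needing more than 32 items ⇔ fewer than 2 successes in the first 32. With X ~ Binomial(32, 0.05), P(Y > 32) = P(X ≤ 1).
  k=0: C(32,0)·0.05^0·0.95^32 = 0.19371
  k=1: C(32,1)·0.05^1·0.95^31 = 0.32625
P(X ≤ 1) = 0.51996

0.520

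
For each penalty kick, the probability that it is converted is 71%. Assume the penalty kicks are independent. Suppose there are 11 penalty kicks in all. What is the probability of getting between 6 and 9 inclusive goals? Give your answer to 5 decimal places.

X ~ Binomial(11, 0.71); P(6 ≤ X ≤ 9) = Σ C(11,k) p^k (1−p)^(11−k) over k:
  k=6: C(11,6)·0.71^6·0.29^5 = 0.1213898
  k=7: C(11,7)·0.71^7·0.29^4 = 0.2122826
  k=8: C(11,8)·0.71^8·0.29^3 = 0.2598632
  k=9: C(11,9)·0.71^9·0.29^2 = 0.2120722
Total = 0.8056078

0.80561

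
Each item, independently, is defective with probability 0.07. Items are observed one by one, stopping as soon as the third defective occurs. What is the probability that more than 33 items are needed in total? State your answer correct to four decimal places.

0.5905

Needing more than 33 items ⇔ fewer than 3 successes in the first 33. With X ~ Binomial(33, 0.07), P(Y > 33) = P(X ≤ 2).
  k=0: C(33,0)·0.07^0·0.93^33 = 0.091188
  k=1: C(33,1)·0.07^1·0.93^32 = 0.226499
  k=2: C(33,2)·0.07^2·0.93^31 = 0.272773
P(X ≤ 2) = 0.590460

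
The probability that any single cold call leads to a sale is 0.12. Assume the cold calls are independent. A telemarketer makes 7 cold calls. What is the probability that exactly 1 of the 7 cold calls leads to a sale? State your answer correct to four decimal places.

0.3901

X ~ Binomial(n=7, p=0.12).
P(X=1) = C(7,1) · p^1 · (1−p)^6
= 7 · 0.12 · 0.4644 = 0.390099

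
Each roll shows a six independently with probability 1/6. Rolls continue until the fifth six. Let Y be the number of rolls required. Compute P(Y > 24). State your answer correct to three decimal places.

Needing more than 24 rolls ⇔ fewer than 5 successes in the first 24. With X ~ Binomial(24, 0.166667), P(Y > 24) = P(X ≤ 4).
  k=0: C(24,0)·0.166667^0·0.833333^24 = 0.01258
  k=1: C(24,1)·0.166667^1·0.833333^23 = 0.06038
  k=2: C(24,2)·0.166667^2·0.833333^22 = 0.13887
  k=3: C(24,3)·0.166667^3·0.833333^21 = 0.20368
  k=4: C(24,4)·0.166667^4·0.833333^20 = 0.21387
P(X ≤ 4) = 0.62938

0.629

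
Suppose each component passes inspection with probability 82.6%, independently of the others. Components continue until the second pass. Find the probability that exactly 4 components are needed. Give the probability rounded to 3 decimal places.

Y = trial on which the second success occurs; negative binomial, r=2, p=0.826.
P(Y=4) = C(3,1) · p^2 · (1−p)^2
= 3 · 0.68228 · 0.030276 = 0.06197

0.062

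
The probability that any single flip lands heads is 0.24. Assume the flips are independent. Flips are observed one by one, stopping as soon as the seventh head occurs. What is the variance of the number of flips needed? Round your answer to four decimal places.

Y = total flips until the seventh success; negative binomial with r=7, p=0.24.
Var(Y) = r(1−p)/p² = 7·0.76 / 0.24² = 92.361111

92.3611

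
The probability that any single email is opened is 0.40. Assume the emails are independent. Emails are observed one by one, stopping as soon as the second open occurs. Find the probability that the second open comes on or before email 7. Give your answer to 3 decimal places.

Finishing within 7 emails ⇔ at least 2 successes in the first 7. With X ~ Binomial(7, 0.40), P(Y ≤ 7) = 1 − P(X ≤ 1).
  k=0: C(7,0)·0.40^0·0.60^7 = 0.02799
  k=1: C(7,1)·0.40^1·0.60^6 = 0.13064
1 − 0.15863 = 0.84137

0.841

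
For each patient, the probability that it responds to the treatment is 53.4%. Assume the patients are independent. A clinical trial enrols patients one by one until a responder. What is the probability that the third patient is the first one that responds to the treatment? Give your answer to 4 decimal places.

0.1160

Geometric (trials to first success), p = 0.534.
P(Y = 3) = (1−p)^2 · p = 0.21716 · 0.534 = 0.115961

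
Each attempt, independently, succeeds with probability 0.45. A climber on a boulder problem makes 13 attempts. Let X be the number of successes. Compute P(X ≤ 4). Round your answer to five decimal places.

0.22795

X ~ Binomial(13, 0.45); P(X ≤ 4) = Σ C(13,k) p^k (1−p)^(13−k) over k:
  k=0: C(13,0)·0.45^0·0.55^13 = 0.0004214
  k=1: C(13,1)·0.45^1·0.55^12 = 0.0044824
  k=2: C(13,2)·0.45^2·0.55^11 = 0.0220044
  k=3: C(13,3)·0.45^3·0.55^10 = 0.0660132
  k=4: C(13,4)·0.45^4·0.55^9 = 0.1350269
Total = 0.2279482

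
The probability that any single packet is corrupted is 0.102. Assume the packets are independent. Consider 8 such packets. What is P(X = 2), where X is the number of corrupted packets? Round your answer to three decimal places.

X ~ Binomial(n=8, p=0.102).
P(X=2) = C(8,2) · p^2 · (1−p)^6
= 28 · 0.010404 · 0.52439 = 0.15276

0.153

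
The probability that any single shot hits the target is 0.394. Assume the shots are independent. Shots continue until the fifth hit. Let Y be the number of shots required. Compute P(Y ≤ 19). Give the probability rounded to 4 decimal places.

Finishing within 19 shots ⇔ at least 5 successes in the first 19. With X ~ Binomial(19, 0.394), P(Y ≤ 19) = 1 − P(X ≤ 4).
  k=0: C(19,0)·0.394^0·0.606^19 = 0.000074
  k=1: C(19,1)·0.394^1·0.606^18 = 0.000909
  k=2: C(19,2)·0.394^2·0.606^17 = 0.005321
  k=3: C(19,3)·0.394^3·0.606^16 = 0.019605
  k=4: C(19,4)·0.394^4·0.606^15 = 0.050987
1 − 0.076897 = 0.923103

0.9231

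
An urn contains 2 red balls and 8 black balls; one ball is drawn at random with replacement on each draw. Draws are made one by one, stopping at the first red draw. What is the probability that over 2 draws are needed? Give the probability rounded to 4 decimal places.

0.6400

Y = number of draws to the first success; geometric, p = 0.20.
P(Y > 2) = P(first 2 all fail) = (1−p)^2 = 0.640000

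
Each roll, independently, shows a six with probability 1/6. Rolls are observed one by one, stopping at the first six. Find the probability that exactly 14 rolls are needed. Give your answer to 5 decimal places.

0.01558

Geometric (trials to first success), p = 0.166667.
P(Y = 14) = (1−p)^13 · p = 0.093464 · 0.166667 = 0.0155773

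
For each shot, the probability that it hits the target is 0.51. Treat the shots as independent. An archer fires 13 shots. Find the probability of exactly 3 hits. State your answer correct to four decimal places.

0.0303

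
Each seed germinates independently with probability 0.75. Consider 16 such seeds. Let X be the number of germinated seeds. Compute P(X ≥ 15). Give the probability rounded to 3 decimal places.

X ~ Binomial(16, 0.75); P(X ≥ 15) = Σ C(16,k) p^k (1−p)^(16−k) over k:
  k=15: C(16,15)·0.75^15·0.25^1 = 0.05345
  k=16: C(16,16)·0.75^16·0.25^0 = 0.01002
Total = 0.06348

0.063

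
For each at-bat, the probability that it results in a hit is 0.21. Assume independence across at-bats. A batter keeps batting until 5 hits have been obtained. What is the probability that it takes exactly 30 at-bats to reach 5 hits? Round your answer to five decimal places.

0.02676

Y = trial on which the fifth success occurs; negative binomial, r=5, p=0.21.
P(Y=30) = C(29,4) · p^5 · (1−p)^25
= 23751 · 0.00040841 · 0.0027585 = 0.0267581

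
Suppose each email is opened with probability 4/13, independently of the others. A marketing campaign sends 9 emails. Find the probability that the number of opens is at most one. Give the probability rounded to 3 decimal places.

X ~ Binomial(9, 0.307692); P(X ≤ 1) = Σ C(9,k) p^k (1−p)^(9−k) over k:
  k=0: C(9,0)·0.307692^0·0.692308^9 = 0.03653
  k=1: C(9,1)·0.307692^1·0.692308^8 = 0.14613
Total = 0.18267

0.183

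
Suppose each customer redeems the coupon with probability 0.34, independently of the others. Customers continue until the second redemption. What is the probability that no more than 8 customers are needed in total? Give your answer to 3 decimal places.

0.816

Finishing within 8 customers ⇔ at least 2 successes in the first 8. With X ~ Binomial(8, 0.34), P(Y ≤ 8) = 1 − P(X ≤ 1).
  k=0: C(8,0)·0.34^0·0.66^8 = 0.03600
  k=1: C(8,1)·0.34^1·0.66^7 = 0.14838
1 − 0.18438 = 0.81562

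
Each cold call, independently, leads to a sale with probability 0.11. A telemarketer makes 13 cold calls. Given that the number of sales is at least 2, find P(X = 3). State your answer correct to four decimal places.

0.2780

X ~ Binomial(13, 0.11). Want P(X=3 | X≥2) = P(X=3) / P(X≥2).
P(X=3) = C(13,3)·0.11^3·0.89^10 = 0.118698
P(X≥2) = 1 − 0.219821 − 0.353196 = 0.426982
Ratio = 0.118698 / 0.426982 = 0.277993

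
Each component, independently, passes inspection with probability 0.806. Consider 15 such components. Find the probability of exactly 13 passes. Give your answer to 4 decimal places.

X ~ Binomial(n=15, p=0.806).
P(X=13) = C(15,13) · p^13 · (1−p)^2
= 105 · 0.060584 · 0.037636 = 0.239413

0.2394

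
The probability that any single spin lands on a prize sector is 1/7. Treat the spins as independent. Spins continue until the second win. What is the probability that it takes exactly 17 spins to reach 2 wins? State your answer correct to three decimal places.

0.032

Y = trial on which the second success occurs; negative binomial, r=2, p=0.142857.
P(Y=17) = C(16,1) · p^2 · (1−p)^15
= 16 · 0.020408 · 0.099037 = 0.03234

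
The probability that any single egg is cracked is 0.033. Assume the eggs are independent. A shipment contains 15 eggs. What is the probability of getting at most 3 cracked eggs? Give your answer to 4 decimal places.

X ~ Binomial(15, 0.033); P(X ≤ 3) = Σ C(15,k) p^k (1−p)^(15−k) over k:
  k=0: C(15,0)·0.033^0·0.967^15 = 0.604501
  k=1: C(15,1)·0.033^1·0.967^14 = 0.309440
  k=2: C(15,2)·0.033^2·0.967^13 = 0.073920
  k=3: C(15,3)·0.033^3·0.967^12 = 0.010931
Total = 0.998792

0.9988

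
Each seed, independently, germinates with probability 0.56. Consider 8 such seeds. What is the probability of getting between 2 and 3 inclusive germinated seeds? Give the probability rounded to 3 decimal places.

0.226

X ~ Binomial(8, 0.56); P(2 ≤ X ≤ 3) = Σ C(8,k) p^k (1−p)^(8−k) over k:
  k=2: C(8,2)·0.56^2·0.44^6 = 0.06372
  k=3: C(8,3)·0.56^3·0.44^5 = 0.16219
Total = 0.22590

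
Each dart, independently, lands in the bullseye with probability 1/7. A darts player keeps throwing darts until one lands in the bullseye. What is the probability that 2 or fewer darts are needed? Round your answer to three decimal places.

Y = number of darts to the first success; geometric, p = 0.142857.
P(Y ≤ 2) = 1 − (1−p)^2 = 1 − 0.73469 = 0.26531

0.265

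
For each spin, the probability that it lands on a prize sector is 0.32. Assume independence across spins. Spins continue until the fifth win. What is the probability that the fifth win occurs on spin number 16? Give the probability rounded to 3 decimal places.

Y = trial on which the fifth success occurs; negative binomial, r=5, p=0.32.
P(Y=16) = C(15,4) · p^5 · (1−p)^11
= 1365 · 0.0033554 · 0.014375 = 0.06584

0.066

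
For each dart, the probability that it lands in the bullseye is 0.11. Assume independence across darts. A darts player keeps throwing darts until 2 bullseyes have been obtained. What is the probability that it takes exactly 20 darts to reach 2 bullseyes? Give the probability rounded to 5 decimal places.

Y = trial on which the second success occurs; negative binomial, r=2, p=0.11.
P(Y=20) = C(19,1) · p^2 · (1−p)^18
= 19 · 0.0121 · 0.12275 = 0.0282201

0.02822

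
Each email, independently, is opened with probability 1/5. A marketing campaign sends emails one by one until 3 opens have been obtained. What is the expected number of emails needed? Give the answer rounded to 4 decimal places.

Y = total emails until the third success; negative binomial with r=3, p=0.20.
E[Y] = r / p = 3 / 0.20 = 15.000000

15.0000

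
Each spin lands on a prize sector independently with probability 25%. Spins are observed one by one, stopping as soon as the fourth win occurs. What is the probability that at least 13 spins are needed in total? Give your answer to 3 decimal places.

Needing more than 12 spins ⇔ fewer than 4 successes in the first 12. With X ~ Binomial(12, 0.25), P(Y > 12) = P(X ≤ 3).
  k=0: C(12,0)·0.25^0·0.75^12 = 0.03168
  k=1: C(12,1)·0.25^1·0.75^11 = 0.12671
  k=2: C(12,2)·0.25^2·0.75^10 = 0.23229
  k=3: C(12,3)·0.25^3·0.75^9 = 0.25810
P(X ≤ 3) = 0.64878

0.649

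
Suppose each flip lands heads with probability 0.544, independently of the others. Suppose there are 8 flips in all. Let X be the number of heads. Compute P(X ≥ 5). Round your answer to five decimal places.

X ~ Binomial(8, 0.544); P(X ≥ 5) = Σ C(8,k) p^k (1−p)^(8−k) over k:
  k=5: C(8,5)·0.544^5·0.456^3 = 0.2529747
  k=6: C(8,6)·0.544^6·0.456^2 = 0.1508972
  k=7: C(8,7)·0.544^7·0.456^1 = 0.0514336
  k=8: C(8,8)·0.544^8·0.456^0 = 0.0076699
Total = 0.4629754

0.46298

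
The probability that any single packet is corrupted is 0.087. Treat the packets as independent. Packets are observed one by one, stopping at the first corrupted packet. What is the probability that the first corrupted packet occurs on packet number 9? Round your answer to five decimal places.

0.04200

Geometric (trials to first success), p = 0.087.
P(Y = 9) = (1−p)^8 · p = 0.4828 · 0.087 = 0.0420035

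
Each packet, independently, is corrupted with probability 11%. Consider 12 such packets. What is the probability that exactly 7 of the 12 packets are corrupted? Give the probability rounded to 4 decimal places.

X ~ Binomial(n=12, p=0.11).
P(X=7) = C(12,7) · p^7 · (1−p)^5
= 792 · 1.9487e-07 · 0.55841 = 0.000086

0.0001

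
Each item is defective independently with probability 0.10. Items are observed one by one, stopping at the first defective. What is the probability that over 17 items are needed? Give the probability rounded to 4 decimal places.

0.1668

Y = number of items to the first success; geometric, p = 0.10.
P(Y > 17) = P(first 17 all fail) = (1−p)^17 = 0.166772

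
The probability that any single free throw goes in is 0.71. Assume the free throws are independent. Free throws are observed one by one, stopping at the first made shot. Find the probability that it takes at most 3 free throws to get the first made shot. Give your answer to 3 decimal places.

Y = number of free throws to the first success; geometric, p = 0.71.
P(Y ≤ 3) = 1 − (1−p)^3 = 1 − 0.02439 = 0.97561

0.976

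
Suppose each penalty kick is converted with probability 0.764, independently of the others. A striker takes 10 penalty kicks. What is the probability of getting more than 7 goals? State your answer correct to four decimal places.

0.5680

X ~ Binomial(10, 0.764); P(X ≥ 8) = Σ C(10,k) p^k (1−p)^(10−k) over k:
  k=8: C(10,8)·0.764^8·0.236^2 = 0.290927
  k=9: C(10,9)·0.764^9·0.236^1 = 0.209292
  k=10: C(10,10)·0.764^10·0.236^0 = 0.067754
Total = 0.567972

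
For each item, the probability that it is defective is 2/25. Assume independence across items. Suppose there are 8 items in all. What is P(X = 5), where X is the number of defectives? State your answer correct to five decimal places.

X ~ Binomial(n=8, p=0.08).
P(X=5) = C(8,5) · p^5 · (1−p)^3
= 56 · 3.2768e-06 · 0.77869 = 0.0001429

0.00014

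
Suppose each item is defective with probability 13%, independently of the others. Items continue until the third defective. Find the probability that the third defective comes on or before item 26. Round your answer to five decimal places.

0.67508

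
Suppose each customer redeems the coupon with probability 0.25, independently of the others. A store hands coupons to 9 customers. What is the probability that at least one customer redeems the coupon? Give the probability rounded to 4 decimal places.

0.9249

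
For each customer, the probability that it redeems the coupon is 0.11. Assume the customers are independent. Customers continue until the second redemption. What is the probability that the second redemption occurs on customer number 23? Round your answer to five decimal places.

0.02304

Y = trial on which the second success occurs; negative binomial, r=2, p=0.11.
P(Y=23) = C(22,1) · p^2 · (1−p)^21
= 22 · 0.0121 · 0.086535 = 0.0230355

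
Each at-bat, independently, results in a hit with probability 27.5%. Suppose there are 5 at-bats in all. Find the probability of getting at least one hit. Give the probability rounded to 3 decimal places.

0.800

P(at least one) = 1 − P(none) = 1 − (1 − 0.275)^5
= 1 − 0.20030 = 0.79970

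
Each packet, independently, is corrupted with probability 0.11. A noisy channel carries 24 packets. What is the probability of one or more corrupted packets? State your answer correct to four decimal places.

0.9390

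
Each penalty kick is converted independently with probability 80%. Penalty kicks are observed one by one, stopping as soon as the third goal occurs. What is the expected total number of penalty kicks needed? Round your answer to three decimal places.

Y = total penalty kicks until the third success; negative binomial with r=3, p=0.80.
E[Y] = r / p = 3 / 0.80 = 3.75000

3.750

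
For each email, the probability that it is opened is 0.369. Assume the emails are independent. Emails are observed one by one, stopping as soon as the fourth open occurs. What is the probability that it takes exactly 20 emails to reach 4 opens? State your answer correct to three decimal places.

0.011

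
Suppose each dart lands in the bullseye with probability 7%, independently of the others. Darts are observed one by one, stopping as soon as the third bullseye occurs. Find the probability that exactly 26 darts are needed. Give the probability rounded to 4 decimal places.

Y = trial on which the third success occurs; negative binomial, r=3, p=0.07.
P(Y=26) = C(25,2) · p^3 · (1−p)^23
= 300 · 0.000343 · 0.18841 = 0.019388

0.0194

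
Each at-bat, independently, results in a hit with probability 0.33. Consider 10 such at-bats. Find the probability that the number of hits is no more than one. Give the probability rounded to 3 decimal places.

0.108

X ~ Binomial(10, 0.33); P(X ≤ 1) = Σ C(10,k) p^k (1−p)^(10−k) over k:
  k=0: C(10,0)·0.33^0·0.67^10 = 0.01823
  k=1: C(10,1)·0.33^1·0.67^9 = 0.08978
Total = 0.10801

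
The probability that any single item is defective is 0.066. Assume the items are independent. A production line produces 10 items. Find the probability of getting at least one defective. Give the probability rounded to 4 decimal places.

0.4948

P(at least one) = 1 − P(none) = 1 − (1 − 0.066)^10
= 1 − 0.505206 = 0.494794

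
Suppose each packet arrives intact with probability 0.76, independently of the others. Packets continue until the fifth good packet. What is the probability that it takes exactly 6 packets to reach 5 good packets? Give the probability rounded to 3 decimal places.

0.304

Y = trial on which the fifth success occurs; negative binomial, r=5, p=0.76.
P(Y=6) = C(5,4) · p^5 · (1−p)^1
= 5 · 0.25355 · 0.24 = 0.30426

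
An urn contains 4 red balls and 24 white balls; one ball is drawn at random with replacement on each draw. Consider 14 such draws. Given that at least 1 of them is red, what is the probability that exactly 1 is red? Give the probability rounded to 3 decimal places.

0.305

X ~ Binomial(14, 0.142857). Want P(X=1 | X≥1) = P(X=1) / P(X≥1).
P(X=1) = C(14,1)·0.142857^1·0.857143^13 = 0.26960
P(X≥1) = 1 − 0.11554 = 0.88446
Ratio = 0.26960 / 0.88446 = 0.30482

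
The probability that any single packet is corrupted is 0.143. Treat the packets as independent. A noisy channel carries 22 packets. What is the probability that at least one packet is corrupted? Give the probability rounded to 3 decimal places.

0.966

P(at least one) = 1 − P(none) = 1 − (1 − 0.143)^22
= 1 − 0.03354 = 0.96646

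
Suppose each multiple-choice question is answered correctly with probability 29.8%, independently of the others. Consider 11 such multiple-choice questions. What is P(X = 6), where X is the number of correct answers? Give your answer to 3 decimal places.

X ~ Binomial(n=11, p=0.298).
P(X=6) = C(11,6) · p^6 · (1−p)^5
= 462 · 0.00070032 · 0.17048 = 0.05516

0.055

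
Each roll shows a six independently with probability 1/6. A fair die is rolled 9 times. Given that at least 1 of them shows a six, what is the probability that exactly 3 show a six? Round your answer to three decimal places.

0.162

X ~ Binomial(9, 0.166667). Want P(X=3 | X≥1) = P(X=3) / P(X≥1).
P(X=3) = C(9,3)·0.166667^3·0.833333^6 = 0.13024
P(X≥1) = 1 − 0.19381 = 0.80619
Ratio = 0.13024 / 0.80619 = 0.16155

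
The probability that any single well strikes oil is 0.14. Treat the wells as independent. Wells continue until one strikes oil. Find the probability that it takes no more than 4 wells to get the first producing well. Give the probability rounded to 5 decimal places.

Y = number of wells to the first success; geometric, p = 0.14.
P(Y ≤ 4) = 1 − (1−p)^4 = 1 − 0.5470082 = 0.4529918

0.45299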